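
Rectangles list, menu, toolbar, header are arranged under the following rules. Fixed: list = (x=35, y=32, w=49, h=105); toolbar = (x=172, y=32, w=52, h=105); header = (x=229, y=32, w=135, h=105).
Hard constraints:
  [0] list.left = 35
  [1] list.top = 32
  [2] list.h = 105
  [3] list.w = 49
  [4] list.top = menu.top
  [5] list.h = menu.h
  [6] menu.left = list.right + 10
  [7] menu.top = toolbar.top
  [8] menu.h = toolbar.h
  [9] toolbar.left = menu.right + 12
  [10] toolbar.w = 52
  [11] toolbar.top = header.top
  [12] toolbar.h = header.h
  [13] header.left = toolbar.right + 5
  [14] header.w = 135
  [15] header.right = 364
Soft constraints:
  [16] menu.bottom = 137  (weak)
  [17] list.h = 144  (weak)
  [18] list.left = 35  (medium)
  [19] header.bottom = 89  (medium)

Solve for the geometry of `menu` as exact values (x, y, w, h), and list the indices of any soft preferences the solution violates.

1. menu.y = 32  [list.top = menu.top]
2. menu.h = 105  [list.h = menu.h]
3. menu.x = 94  [menu.left = list.right + 10]
4. menu.w = 66  [toolbar.left = menu.right + 12]

menu = (x=94, y=32, w=66, h=105)
violated soft preferences: 17, 19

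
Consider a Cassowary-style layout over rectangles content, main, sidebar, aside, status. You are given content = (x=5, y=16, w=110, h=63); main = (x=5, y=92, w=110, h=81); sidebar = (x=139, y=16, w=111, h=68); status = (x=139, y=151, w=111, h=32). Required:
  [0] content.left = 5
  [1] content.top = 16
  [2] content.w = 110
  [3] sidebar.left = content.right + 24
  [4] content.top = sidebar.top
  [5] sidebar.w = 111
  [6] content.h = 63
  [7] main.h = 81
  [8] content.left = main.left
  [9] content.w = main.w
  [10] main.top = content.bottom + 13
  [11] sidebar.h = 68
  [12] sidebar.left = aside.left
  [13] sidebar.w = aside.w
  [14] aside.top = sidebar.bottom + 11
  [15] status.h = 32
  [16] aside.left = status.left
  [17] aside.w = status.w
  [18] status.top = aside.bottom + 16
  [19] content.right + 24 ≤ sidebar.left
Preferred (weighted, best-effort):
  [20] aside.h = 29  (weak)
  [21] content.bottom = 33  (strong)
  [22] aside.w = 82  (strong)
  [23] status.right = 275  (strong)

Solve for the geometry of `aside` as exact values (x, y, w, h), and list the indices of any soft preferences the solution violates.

1. aside.x = 139  [sidebar.left = aside.left]
2. aside.w = 111  [sidebar.w = aside.w]
3. aside.y = 95  [aside.top = sidebar.bottom + 11]
4. aside.h = 40  [status.top = aside.bottom + 16]

aside = (x=139, y=95, w=111, h=40)
violated soft preferences: 20, 21, 22, 23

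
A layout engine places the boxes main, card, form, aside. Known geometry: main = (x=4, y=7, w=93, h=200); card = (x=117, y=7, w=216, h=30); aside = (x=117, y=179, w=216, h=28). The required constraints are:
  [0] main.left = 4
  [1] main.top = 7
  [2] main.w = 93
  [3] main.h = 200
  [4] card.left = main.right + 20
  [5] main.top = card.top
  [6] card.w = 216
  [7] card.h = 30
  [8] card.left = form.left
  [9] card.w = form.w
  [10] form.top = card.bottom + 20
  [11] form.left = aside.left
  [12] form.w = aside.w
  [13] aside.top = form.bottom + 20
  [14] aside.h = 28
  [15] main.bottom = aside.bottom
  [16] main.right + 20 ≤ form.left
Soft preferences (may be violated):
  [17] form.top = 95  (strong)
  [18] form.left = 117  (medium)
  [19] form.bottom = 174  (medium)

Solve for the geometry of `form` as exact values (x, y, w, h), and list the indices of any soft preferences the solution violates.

form = (x=117, y=57, w=216, h=102)
violated soft preferences: 17, 19

1. form.x = 117  [card.left = form.left]
2. form.w = 216  [card.w = form.w]
3. form.y = 57  [form.top = card.bottom + 20]
4. form.h = 102  [aside.top = form.bottom + 20]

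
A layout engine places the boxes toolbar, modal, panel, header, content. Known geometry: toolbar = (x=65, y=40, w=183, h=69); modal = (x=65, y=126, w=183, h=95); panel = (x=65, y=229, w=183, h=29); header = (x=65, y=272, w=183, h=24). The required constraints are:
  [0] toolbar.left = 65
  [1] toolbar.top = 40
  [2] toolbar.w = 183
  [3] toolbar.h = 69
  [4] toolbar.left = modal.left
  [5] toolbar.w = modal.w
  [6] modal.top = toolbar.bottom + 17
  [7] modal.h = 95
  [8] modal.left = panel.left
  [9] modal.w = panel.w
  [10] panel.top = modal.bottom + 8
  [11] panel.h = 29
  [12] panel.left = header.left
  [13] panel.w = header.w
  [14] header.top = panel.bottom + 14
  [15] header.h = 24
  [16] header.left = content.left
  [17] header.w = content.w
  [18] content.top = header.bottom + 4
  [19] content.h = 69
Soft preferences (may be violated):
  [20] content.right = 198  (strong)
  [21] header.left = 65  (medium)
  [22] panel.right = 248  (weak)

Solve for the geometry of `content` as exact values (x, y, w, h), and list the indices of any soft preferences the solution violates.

content = (x=65, y=300, w=183, h=69)
violated soft preferences: 20

1. content.x = 65  [header.left = content.left]
2. content.w = 183  [header.w = content.w]
3. content.y = 300  [content.top = header.bottom + 4]
4. content.h = 69  [content.h = 69]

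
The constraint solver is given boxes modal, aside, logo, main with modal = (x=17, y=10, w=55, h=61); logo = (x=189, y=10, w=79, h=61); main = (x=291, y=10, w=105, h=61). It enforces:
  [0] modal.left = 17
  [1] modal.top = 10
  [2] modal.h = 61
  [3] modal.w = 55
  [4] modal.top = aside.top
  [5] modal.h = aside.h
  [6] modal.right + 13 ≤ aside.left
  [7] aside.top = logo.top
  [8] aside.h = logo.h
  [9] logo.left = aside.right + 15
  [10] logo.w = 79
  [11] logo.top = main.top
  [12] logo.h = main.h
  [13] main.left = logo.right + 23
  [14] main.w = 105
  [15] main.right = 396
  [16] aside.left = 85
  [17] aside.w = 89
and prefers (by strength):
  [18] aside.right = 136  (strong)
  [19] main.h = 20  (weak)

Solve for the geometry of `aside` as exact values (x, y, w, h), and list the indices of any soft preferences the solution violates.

aside = (x=85, y=10, w=89, h=61)
violated soft preferences: 18, 19

1. aside.y = 10  [modal.top = aside.top]
2. aside.h = 61  [modal.h = aside.h]
3. aside.x = 85  [aside.left = 85]
4. aside.w = 89  [aside.w = 89]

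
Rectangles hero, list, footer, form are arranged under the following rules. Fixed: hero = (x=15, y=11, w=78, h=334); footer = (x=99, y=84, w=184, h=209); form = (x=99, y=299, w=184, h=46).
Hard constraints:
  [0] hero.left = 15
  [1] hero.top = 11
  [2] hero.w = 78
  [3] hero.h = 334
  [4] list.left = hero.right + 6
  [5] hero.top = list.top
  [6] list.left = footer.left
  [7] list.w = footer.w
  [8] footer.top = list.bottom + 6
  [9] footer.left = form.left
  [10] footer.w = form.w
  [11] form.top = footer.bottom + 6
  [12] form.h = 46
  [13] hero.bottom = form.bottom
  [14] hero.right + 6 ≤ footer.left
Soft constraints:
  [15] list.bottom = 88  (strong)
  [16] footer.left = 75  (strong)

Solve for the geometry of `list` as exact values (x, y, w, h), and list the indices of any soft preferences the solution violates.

1. list.x = 99  [list.left = hero.right + 6]
2. list.y = 11  [hero.top = list.top]
3. list.w = 184  [list.w = footer.w]
4. list.h = 67  [footer.top = list.bottom + 6]

list = (x=99, y=11, w=184, h=67)
violated soft preferences: 15, 16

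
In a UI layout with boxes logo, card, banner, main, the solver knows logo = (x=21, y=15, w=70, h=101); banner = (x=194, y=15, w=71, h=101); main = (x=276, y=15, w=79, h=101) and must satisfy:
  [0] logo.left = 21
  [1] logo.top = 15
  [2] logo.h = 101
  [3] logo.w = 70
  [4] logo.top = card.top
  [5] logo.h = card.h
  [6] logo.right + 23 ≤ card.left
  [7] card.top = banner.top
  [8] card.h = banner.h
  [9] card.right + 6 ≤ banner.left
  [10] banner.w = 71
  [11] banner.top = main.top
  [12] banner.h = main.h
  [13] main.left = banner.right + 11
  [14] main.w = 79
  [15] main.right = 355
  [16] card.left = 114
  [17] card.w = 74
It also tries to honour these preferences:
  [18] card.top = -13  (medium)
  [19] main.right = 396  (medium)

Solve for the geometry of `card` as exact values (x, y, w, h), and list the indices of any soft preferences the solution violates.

card = (x=114, y=15, w=74, h=101)
violated soft preferences: 18, 19

1. card.y = 15  [logo.top = card.top]
2. card.h = 101  [logo.h = card.h]
3. card.x = 114  [card.left = 114]
4. card.w = 74  [card.w = 74]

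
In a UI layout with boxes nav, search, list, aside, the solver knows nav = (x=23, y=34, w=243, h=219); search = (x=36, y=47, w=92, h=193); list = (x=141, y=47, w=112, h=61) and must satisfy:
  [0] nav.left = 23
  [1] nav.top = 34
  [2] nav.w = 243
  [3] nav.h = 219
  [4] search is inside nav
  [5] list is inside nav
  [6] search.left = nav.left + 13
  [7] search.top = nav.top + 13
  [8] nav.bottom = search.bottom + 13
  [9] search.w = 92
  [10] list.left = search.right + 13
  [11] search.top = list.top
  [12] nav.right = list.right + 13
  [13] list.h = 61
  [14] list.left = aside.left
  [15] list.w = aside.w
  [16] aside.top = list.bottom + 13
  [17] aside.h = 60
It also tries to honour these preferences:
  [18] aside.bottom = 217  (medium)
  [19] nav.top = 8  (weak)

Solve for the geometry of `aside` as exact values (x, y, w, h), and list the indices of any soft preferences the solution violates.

1. aside.x = 141  [list.left = aside.left]
2. aside.w = 112  [list.w = aside.w]
3. aside.y = 121  [aside.top = list.bottom + 13]
4. aside.h = 60  [aside.h = 60]

aside = (x=141, y=121, w=112, h=60)
violated soft preferences: 18, 19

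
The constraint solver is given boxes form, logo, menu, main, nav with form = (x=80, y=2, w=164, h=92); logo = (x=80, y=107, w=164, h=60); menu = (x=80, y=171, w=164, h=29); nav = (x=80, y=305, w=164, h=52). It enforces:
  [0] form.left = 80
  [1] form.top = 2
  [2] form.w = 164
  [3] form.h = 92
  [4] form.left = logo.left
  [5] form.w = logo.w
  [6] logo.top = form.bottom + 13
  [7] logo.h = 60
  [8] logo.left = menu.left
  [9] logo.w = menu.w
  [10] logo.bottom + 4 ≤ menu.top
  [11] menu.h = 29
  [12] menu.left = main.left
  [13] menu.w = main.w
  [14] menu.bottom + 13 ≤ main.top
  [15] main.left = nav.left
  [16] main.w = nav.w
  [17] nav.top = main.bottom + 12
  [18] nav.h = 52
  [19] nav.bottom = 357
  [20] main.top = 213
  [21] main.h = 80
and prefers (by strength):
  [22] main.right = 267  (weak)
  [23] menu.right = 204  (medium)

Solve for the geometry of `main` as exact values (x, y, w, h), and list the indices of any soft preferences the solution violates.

main = (x=80, y=213, w=164, h=80)
violated soft preferences: 22, 23

1. main.x = 80  [menu.left = main.left]
2. main.w = 164  [menu.w = main.w]
3. main.y = 213  [main.top = 213]
4. main.h = 80  [main.h = 80]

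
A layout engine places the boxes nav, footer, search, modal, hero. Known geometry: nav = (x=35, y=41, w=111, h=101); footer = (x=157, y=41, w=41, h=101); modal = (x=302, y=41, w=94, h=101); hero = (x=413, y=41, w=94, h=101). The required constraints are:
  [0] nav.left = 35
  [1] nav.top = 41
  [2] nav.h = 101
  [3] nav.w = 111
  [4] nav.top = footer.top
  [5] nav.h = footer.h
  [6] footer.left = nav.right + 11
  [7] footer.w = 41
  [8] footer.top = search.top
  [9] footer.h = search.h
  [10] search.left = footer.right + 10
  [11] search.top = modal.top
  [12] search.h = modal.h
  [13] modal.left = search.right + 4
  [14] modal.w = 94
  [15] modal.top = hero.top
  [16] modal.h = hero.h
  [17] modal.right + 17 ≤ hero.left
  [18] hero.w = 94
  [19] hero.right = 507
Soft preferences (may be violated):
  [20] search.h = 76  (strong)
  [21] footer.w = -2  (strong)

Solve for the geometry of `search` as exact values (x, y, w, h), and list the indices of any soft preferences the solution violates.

search = (x=208, y=41, w=90, h=101)
violated soft preferences: 20, 21

1. search.y = 41  [footer.top = search.top]
2. search.h = 101  [footer.h = search.h]
3. search.x = 208  [search.left = footer.right + 10]
4. search.w = 90  [modal.left = search.right + 4]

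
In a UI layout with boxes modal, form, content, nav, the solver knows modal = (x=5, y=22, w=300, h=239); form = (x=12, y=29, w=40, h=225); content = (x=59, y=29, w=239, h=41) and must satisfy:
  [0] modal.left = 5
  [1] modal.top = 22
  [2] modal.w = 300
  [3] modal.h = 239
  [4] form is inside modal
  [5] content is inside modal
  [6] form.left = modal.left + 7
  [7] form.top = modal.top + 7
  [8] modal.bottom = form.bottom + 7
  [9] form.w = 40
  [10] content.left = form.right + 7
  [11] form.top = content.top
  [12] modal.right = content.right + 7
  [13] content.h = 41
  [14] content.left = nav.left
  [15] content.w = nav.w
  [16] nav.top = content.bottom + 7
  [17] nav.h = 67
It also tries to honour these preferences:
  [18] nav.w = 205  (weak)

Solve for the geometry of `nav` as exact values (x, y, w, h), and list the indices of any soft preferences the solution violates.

1. nav.x = 59  [content.left = nav.left]
2. nav.w = 239  [content.w = nav.w]
3. nav.y = 77  [nav.top = content.bottom + 7]
4. nav.h = 67  [nav.h = 67]

nav = (x=59, y=77, w=239, h=67)
violated soft preferences: 18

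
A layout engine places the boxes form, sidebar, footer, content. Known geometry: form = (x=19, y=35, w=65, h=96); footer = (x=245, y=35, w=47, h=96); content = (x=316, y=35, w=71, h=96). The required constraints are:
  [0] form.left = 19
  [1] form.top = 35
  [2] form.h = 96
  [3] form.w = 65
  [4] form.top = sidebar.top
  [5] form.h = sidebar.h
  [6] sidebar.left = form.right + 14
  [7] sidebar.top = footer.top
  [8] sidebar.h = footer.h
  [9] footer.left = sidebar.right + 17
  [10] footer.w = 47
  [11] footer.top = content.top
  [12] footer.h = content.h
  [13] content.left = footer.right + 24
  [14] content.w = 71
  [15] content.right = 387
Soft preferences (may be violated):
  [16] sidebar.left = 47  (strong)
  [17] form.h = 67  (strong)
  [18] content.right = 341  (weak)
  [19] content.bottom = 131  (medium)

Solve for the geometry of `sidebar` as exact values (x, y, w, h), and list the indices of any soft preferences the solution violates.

1. sidebar.y = 35  [form.top = sidebar.top]
2. sidebar.h = 96  [form.h = sidebar.h]
3. sidebar.x = 98  [sidebar.left = form.right + 14]
4. sidebar.w = 130  [footer.left = sidebar.right + 17]

sidebar = (x=98, y=35, w=130, h=96)
violated soft preferences: 16, 17, 18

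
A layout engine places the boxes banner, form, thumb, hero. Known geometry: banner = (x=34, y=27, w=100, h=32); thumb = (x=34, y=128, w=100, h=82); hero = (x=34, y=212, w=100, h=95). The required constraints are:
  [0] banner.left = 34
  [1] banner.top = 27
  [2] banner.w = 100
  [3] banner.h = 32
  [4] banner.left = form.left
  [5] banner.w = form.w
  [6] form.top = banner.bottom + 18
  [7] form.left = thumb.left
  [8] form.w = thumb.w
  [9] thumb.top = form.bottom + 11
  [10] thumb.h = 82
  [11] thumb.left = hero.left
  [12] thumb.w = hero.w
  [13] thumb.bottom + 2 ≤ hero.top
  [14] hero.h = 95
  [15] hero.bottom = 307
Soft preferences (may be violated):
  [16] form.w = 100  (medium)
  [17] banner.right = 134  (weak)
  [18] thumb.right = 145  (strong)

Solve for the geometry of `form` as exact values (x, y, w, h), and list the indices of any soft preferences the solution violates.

form = (x=34, y=77, w=100, h=40)
violated soft preferences: 18

1. form.x = 34  [banner.left = form.left]
2. form.w = 100  [banner.w = form.w]
3. form.y = 77  [form.top = banner.bottom + 18]
4. form.h = 40  [thumb.top = form.bottom + 11]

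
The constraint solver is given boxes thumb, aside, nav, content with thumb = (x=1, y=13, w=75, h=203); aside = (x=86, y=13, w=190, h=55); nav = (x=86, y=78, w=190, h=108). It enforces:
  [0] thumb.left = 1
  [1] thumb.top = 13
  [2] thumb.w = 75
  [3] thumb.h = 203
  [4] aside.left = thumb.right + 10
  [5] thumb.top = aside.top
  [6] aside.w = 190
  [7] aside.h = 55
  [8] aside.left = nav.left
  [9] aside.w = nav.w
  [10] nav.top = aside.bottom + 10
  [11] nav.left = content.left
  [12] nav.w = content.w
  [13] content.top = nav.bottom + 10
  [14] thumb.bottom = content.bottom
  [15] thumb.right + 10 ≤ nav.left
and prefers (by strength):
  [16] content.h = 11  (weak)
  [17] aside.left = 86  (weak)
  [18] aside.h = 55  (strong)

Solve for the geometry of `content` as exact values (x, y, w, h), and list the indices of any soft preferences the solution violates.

content = (x=86, y=196, w=190, h=20)
violated soft preferences: 16

1. content.x = 86  [nav.left = content.left]
2. content.w = 190  [nav.w = content.w]
3. content.y = 196  [content.top = nav.bottom + 10]
4. content.h = 20  [thumb.bottom = content.bottom]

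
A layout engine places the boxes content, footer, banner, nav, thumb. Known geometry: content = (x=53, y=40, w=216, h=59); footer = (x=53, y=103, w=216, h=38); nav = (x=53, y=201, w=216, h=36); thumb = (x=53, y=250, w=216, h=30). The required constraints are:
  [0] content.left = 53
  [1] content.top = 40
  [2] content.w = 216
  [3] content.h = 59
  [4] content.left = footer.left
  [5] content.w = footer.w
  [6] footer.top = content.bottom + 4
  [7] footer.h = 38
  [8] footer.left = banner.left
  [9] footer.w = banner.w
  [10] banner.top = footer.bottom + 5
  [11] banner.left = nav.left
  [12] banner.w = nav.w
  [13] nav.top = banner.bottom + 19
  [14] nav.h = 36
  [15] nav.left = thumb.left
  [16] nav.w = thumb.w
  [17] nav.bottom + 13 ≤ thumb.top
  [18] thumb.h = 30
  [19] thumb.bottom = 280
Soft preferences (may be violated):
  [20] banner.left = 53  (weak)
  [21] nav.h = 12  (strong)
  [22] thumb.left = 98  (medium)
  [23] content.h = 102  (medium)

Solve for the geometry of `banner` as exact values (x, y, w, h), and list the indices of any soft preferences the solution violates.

banner = (x=53, y=146, w=216, h=36)
violated soft preferences: 21, 22, 23

1. banner.x = 53  [footer.left = banner.left]
2. banner.w = 216  [footer.w = banner.w]
3. banner.y = 146  [banner.top = footer.bottom + 5]
4. banner.h = 36  [nav.top = banner.bottom + 19]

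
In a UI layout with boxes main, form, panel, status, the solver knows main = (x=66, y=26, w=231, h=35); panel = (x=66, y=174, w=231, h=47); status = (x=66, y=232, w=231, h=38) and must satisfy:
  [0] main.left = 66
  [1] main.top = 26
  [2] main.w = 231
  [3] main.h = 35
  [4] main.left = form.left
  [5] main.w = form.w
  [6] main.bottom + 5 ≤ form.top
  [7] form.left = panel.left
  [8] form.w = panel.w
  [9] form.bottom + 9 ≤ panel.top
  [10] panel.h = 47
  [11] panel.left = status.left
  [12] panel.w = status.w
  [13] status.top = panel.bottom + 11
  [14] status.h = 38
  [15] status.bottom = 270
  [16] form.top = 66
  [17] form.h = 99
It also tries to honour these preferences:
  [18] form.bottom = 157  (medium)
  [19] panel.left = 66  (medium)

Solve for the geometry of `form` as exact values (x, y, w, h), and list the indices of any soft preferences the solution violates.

form = (x=66, y=66, w=231, h=99)
violated soft preferences: 18

1. form.x = 66  [main.left = form.left]
2. form.w = 231  [main.w = form.w]
3. form.y = 66  [form.top = 66]
4. form.h = 99  [form.h = 99]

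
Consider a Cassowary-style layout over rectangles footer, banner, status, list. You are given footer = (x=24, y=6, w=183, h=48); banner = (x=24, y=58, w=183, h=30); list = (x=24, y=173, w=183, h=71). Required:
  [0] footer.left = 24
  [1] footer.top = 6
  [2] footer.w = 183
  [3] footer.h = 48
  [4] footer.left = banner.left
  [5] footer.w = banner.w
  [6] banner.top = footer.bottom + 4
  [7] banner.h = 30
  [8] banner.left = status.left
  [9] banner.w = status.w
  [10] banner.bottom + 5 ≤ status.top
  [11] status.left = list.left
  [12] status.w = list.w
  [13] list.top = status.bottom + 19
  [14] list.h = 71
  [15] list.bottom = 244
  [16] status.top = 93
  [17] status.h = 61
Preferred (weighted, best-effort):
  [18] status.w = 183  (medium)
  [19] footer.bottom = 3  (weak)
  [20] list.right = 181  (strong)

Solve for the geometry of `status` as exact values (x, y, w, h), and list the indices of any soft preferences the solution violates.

1. status.x = 24  [banner.left = status.left]
2. status.w = 183  [banner.w = status.w]
3. status.y = 93  [status.top = 93]
4. status.h = 61  [status.h = 61]

status = (x=24, y=93, w=183, h=61)
violated soft preferences: 19, 20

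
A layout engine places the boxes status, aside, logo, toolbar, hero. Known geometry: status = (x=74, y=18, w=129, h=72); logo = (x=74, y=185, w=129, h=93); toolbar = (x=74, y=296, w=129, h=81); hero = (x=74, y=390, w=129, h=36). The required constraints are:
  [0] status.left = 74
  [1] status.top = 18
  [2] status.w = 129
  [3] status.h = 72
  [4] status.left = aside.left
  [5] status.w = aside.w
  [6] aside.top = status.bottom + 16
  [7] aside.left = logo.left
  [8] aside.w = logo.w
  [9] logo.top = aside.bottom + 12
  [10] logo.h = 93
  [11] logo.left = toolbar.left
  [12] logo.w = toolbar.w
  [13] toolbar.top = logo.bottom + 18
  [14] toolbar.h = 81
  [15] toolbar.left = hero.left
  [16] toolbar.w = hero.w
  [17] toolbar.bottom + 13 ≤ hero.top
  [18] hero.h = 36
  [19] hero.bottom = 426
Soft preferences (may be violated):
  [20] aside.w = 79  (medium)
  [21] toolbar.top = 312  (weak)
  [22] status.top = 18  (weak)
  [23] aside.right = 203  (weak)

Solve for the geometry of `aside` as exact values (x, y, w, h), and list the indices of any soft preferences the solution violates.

1. aside.x = 74  [status.left = aside.left]
2. aside.w = 129  [status.w = aside.w]
3. aside.y = 106  [aside.top = status.bottom + 16]
4. aside.h = 67  [logo.top = aside.bottom + 12]

aside = (x=74, y=106, w=129, h=67)
violated soft preferences: 20, 21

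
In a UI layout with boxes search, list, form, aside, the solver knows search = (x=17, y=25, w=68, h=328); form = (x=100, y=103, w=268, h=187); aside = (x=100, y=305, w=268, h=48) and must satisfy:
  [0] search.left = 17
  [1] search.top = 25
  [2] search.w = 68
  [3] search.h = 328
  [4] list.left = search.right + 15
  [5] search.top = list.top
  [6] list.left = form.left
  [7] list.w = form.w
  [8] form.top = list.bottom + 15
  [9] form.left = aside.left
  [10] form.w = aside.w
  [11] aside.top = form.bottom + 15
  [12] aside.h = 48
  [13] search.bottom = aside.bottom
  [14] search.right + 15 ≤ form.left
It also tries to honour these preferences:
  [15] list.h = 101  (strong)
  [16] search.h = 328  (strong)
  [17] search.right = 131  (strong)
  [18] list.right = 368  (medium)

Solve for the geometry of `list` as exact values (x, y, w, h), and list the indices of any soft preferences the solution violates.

1. list.x = 100  [list.left = search.right + 15]
2. list.y = 25  [search.top = list.top]
3. list.w = 268  [list.w = form.w]
4. list.h = 63  [form.top = list.bottom + 15]

list = (x=100, y=25, w=268, h=63)
violated soft preferences: 15, 17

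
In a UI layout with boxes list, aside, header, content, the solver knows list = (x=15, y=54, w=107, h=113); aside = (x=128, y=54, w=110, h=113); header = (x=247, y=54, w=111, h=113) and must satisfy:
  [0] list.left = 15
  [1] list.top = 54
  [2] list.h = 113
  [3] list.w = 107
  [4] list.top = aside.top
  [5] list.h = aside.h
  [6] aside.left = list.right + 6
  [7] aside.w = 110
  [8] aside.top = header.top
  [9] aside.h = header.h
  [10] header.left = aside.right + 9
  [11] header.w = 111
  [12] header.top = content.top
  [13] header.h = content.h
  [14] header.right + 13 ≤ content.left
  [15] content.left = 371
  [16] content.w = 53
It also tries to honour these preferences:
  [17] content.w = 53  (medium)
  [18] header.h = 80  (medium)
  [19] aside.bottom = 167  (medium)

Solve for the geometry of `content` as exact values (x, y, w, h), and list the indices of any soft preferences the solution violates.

content = (x=371, y=54, w=53, h=113)
violated soft preferences: 18

1. content.y = 54  [header.top = content.top]
2. content.h = 113  [header.h = content.h]
3. content.x = 371  [content.left = 371]
4. content.w = 53  [content.w = 53]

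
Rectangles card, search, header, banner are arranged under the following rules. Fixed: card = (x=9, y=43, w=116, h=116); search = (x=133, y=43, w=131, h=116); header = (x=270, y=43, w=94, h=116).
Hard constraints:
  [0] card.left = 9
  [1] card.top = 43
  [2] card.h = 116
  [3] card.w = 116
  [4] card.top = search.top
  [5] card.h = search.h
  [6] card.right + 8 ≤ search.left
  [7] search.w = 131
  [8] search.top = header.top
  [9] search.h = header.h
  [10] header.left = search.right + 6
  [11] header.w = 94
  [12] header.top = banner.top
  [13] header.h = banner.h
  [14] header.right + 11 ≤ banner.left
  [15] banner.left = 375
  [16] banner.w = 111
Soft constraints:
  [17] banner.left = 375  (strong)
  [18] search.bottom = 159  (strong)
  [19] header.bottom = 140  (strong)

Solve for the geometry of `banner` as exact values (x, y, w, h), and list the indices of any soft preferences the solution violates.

banner = (x=375, y=43, w=111, h=116)
violated soft preferences: 19

1. banner.y = 43  [header.top = banner.top]
2. banner.h = 116  [header.h = banner.h]
3. banner.x = 375  [banner.left = 375]
4. banner.w = 111  [banner.w = 111]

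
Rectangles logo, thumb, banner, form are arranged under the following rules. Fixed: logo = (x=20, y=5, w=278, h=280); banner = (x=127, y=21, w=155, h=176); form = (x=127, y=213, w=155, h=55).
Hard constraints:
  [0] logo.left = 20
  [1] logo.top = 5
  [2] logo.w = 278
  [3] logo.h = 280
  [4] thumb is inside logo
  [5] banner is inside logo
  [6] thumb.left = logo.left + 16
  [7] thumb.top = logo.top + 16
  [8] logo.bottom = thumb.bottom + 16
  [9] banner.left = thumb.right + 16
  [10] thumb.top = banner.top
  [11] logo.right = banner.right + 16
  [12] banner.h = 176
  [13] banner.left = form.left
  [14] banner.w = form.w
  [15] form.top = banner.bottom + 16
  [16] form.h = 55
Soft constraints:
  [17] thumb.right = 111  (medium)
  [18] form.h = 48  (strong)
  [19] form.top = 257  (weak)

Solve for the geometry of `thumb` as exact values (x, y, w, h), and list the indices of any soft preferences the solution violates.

1. thumb.x = 36  [thumb.left = logo.left + 16]
2. thumb.y = 21  [thumb.top = logo.top + 16]
3. thumb.h = 248  [logo.bottom = thumb.bottom + 16]
4. thumb.w = 75  [banner.left = thumb.right + 16]

thumb = (x=36, y=21, w=75, h=248)
violated soft preferences: 18, 19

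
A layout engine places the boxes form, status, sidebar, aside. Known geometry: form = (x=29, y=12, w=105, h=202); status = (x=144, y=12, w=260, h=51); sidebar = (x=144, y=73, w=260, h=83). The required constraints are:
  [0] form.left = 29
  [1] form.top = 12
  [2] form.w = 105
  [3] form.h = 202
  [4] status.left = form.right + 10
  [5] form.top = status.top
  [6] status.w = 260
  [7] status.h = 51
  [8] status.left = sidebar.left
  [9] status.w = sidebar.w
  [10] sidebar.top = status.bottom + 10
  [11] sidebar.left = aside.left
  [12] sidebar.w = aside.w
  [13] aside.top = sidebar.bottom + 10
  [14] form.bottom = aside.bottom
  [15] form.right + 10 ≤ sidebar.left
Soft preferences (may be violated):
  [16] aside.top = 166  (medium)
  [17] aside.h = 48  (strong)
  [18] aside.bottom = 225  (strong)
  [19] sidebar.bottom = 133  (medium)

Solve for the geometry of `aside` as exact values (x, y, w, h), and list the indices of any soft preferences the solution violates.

aside = (x=144, y=166, w=260, h=48)
violated soft preferences: 18, 19

1. aside.x = 144  [sidebar.left = aside.left]
2. aside.w = 260  [sidebar.w = aside.w]
3. aside.y = 166  [aside.top = sidebar.bottom + 10]
4. aside.h = 48  [form.bottom = aside.bottom]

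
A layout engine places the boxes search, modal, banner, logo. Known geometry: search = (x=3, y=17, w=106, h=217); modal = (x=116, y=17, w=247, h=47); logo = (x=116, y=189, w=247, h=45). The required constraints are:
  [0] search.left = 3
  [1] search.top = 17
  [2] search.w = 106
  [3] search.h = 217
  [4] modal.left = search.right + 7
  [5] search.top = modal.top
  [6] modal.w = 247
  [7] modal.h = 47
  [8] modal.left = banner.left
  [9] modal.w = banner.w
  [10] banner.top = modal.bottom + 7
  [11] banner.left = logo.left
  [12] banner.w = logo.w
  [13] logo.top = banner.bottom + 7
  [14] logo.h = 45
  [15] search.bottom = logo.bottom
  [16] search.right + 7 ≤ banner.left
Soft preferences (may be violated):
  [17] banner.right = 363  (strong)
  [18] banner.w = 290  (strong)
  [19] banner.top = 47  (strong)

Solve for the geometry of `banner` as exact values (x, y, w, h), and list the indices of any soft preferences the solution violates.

banner = (x=116, y=71, w=247, h=111)
violated soft preferences: 18, 19

1. banner.x = 116  [modal.left = banner.left]
2. banner.w = 247  [modal.w = banner.w]
3. banner.y = 71  [banner.top = modal.bottom + 7]
4. banner.h = 111  [logo.top = banner.bottom + 7]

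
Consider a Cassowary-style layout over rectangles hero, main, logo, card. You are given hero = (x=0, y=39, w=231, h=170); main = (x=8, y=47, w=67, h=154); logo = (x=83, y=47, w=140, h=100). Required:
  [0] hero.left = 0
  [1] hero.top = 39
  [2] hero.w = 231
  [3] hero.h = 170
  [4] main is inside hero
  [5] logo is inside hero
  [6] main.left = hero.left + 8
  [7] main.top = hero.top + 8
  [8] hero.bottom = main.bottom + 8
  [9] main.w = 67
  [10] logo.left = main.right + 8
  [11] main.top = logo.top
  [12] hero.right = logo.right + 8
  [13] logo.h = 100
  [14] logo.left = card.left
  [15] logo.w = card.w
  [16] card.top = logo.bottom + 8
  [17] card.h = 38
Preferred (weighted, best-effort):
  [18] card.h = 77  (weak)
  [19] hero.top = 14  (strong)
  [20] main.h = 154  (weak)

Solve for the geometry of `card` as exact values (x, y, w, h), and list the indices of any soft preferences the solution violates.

1. card.x = 83  [logo.left = card.left]
2. card.w = 140  [logo.w = card.w]
3. card.y = 155  [card.top = logo.bottom + 8]
4. card.h = 38  [card.h = 38]

card = (x=83, y=155, w=140, h=38)
violated soft preferences: 18, 19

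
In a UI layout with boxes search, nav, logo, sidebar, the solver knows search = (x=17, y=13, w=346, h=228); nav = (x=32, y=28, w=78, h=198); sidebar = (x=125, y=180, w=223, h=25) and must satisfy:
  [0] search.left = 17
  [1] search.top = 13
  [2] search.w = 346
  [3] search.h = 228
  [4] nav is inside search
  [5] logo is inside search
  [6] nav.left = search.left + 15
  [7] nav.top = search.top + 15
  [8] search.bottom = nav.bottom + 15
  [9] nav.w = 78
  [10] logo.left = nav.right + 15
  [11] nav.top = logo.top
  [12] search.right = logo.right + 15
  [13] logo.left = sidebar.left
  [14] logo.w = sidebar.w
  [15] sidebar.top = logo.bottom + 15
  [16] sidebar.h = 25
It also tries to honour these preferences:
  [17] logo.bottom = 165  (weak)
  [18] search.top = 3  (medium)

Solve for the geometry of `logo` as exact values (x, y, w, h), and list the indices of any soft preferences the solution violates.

logo = (x=125, y=28, w=223, h=137)
violated soft preferences: 18

1. logo.x = 125  [logo.left = nav.right + 15]
2. logo.y = 28  [nav.top = logo.top]
3. logo.w = 223  [search.right = logo.right + 15]
4. logo.h = 137  [sidebar.top = logo.bottom + 15]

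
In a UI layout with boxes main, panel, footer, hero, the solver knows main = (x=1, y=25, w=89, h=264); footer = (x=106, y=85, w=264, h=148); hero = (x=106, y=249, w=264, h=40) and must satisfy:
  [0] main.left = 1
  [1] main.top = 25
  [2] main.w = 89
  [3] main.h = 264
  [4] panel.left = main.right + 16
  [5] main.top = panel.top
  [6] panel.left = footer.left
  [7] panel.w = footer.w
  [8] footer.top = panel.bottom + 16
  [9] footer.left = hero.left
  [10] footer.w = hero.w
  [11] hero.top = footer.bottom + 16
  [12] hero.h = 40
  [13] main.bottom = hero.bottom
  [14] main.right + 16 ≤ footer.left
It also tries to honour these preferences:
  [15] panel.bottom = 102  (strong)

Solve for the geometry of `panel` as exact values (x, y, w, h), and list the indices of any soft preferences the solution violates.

1. panel.x = 106  [panel.left = main.right + 16]
2. panel.y = 25  [main.top = panel.top]
3. panel.w = 264  [panel.w = footer.w]
4. panel.h = 44  [footer.top = panel.bottom + 16]

panel = (x=106, y=25, w=264, h=44)
violated soft preferences: 15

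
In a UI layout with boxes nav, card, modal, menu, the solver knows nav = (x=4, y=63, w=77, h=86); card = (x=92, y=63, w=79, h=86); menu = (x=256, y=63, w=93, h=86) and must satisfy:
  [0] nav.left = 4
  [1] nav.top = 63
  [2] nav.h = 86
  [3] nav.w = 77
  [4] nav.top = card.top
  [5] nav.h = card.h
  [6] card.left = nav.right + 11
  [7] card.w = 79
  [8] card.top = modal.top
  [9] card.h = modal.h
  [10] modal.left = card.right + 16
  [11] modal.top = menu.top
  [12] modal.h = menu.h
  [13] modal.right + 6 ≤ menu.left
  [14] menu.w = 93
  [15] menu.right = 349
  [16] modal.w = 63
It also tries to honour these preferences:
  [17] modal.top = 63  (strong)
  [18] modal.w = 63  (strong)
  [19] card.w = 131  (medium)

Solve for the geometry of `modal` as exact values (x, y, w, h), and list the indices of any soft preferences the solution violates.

1. modal.y = 63  [card.top = modal.top]
2. modal.h = 86  [card.h = modal.h]
3. modal.x = 187  [modal.left = card.right + 16]
4. modal.w = 63  [modal.w = 63]

modal = (x=187, y=63, w=63, h=86)
violated soft preferences: 19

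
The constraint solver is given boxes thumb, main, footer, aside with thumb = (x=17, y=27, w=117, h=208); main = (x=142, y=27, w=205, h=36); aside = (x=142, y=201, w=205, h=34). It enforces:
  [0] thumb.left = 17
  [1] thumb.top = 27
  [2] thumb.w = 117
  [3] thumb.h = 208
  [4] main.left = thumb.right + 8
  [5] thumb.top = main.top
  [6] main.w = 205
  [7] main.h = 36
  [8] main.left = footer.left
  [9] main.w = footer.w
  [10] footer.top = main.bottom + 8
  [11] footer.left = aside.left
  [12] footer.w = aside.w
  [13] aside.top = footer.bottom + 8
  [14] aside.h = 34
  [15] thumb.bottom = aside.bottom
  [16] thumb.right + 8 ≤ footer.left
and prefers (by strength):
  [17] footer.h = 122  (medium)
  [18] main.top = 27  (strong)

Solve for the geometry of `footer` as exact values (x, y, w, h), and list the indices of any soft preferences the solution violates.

1. footer.x = 142  [main.left = footer.left]
2. footer.w = 205  [main.w = footer.w]
3. footer.y = 71  [footer.top = main.bottom + 8]
4. footer.h = 122  [aside.top = footer.bottom + 8]

footer = (x=142, y=71, w=205, h=122)
violated soft preferences: none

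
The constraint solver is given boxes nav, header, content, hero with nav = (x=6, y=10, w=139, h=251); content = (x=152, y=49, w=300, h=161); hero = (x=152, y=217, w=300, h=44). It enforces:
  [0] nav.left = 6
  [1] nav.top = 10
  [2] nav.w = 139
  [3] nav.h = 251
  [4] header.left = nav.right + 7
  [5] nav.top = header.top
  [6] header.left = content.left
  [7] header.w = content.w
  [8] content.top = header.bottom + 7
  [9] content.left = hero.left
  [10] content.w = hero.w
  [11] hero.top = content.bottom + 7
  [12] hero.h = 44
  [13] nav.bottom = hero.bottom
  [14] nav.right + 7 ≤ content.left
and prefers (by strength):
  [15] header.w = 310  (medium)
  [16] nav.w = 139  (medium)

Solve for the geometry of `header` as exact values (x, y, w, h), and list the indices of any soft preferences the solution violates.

header = (x=152, y=10, w=300, h=32)
violated soft preferences: 15

1. header.x = 152  [header.left = nav.right + 7]
2. header.y = 10  [nav.top = header.top]
3. header.w = 300  [header.w = content.w]
4. header.h = 32  [content.top = header.bottom + 7]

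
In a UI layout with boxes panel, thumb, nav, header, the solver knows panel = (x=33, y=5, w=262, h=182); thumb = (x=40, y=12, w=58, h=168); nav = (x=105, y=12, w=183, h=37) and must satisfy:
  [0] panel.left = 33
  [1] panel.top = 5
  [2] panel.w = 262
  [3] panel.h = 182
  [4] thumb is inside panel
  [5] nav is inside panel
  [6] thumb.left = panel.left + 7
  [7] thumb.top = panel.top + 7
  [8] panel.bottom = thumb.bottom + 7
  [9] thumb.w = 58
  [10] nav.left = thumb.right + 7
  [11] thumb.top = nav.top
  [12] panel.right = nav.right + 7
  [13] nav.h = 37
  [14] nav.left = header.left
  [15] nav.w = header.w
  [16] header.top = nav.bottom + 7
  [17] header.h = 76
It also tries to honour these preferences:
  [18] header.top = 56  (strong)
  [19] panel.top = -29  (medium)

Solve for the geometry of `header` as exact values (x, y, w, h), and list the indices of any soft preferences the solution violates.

header = (x=105, y=56, w=183, h=76)
violated soft preferences: 19

1. header.x = 105  [nav.left = header.left]
2. header.w = 183  [nav.w = header.w]
3. header.y = 56  [header.top = nav.bottom + 7]
4. header.h = 76  [header.h = 76]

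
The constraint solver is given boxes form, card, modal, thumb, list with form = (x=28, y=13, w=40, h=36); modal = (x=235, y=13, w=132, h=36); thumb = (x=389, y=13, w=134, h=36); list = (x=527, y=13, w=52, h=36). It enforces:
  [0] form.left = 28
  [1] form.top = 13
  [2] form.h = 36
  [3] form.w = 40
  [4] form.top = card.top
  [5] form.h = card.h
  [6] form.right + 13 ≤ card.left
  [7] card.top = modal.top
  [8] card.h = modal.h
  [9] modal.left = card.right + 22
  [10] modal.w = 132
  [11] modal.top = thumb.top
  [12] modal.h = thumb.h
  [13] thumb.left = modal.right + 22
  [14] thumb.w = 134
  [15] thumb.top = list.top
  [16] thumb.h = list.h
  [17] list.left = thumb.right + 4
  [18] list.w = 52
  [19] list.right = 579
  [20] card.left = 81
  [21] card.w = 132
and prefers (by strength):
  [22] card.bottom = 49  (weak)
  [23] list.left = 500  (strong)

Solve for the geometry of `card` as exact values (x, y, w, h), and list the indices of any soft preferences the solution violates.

card = (x=81, y=13, w=132, h=36)
violated soft preferences: 23

1. card.y = 13  [form.top = card.top]
2. card.h = 36  [form.h = card.h]
3. card.x = 81  [card.left = 81]
4. card.w = 132  [card.w = 132]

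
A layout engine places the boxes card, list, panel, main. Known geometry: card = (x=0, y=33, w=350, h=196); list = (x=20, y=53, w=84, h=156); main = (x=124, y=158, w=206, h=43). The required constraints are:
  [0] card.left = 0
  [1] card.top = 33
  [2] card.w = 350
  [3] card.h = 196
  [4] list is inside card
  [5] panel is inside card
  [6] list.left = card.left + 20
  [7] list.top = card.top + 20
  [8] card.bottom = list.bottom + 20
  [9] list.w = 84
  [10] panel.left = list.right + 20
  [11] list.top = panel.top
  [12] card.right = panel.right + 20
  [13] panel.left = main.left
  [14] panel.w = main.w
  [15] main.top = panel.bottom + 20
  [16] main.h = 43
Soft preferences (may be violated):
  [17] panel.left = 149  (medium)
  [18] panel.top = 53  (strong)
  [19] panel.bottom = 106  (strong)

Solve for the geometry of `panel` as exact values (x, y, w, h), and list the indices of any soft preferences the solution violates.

panel = (x=124, y=53, w=206, h=85)
violated soft preferences: 17, 19

1. panel.x = 124  [panel.left = list.right + 20]
2. panel.y = 53  [list.top = panel.top]
3. panel.w = 206  [card.right = panel.right + 20]
4. panel.h = 85  [main.top = panel.bottom + 20]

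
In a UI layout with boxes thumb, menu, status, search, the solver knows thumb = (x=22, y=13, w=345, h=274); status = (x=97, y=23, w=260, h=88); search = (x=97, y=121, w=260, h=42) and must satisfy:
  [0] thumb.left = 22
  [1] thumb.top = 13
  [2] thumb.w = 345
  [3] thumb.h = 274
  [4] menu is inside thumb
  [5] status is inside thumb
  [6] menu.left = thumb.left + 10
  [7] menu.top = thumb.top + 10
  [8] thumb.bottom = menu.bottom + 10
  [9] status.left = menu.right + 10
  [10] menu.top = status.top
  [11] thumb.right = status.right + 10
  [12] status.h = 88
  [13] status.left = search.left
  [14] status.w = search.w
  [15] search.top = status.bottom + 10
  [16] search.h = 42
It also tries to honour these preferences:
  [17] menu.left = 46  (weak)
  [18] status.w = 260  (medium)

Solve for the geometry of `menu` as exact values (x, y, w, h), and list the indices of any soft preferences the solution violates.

1. menu.x = 32  [menu.left = thumb.left + 10]
2. menu.y = 23  [menu.top = thumb.top + 10]
3. menu.h = 254  [thumb.bottom = menu.bottom + 10]
4. menu.w = 55  [status.left = menu.right + 10]

menu = (x=32, y=23, w=55, h=254)
violated soft preferences: 17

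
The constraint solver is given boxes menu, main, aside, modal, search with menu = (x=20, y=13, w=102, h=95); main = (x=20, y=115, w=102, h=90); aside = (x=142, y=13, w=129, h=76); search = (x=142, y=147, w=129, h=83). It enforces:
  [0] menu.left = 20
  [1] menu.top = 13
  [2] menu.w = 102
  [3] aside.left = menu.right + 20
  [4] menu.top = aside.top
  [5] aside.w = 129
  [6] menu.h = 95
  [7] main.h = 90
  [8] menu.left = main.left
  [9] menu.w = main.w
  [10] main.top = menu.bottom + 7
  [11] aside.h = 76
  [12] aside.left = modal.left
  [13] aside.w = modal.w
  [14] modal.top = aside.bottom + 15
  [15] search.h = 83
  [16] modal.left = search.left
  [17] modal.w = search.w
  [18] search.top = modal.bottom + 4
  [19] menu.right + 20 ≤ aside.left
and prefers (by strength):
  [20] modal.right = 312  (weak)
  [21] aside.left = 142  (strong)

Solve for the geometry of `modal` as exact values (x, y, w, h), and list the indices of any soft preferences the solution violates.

1. modal.x = 142  [aside.left = modal.left]
2. modal.w = 129  [aside.w = modal.w]
3. modal.y = 104  [modal.top = aside.bottom + 15]
4. modal.h = 39  [search.top = modal.bottom + 4]

modal = (x=142, y=104, w=129, h=39)
violated soft preferences: 20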